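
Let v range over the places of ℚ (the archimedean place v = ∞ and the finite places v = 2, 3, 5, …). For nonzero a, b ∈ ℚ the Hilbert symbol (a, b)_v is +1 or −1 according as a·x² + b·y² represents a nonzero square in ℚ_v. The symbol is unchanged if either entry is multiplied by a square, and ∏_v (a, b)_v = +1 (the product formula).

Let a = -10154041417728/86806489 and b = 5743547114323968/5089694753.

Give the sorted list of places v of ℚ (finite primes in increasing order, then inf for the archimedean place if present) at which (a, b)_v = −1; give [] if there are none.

[17, 19]

(a, b) ≡ (-1938, 646) mod (ℚ^×)²; places V = {2, 3, 7, 11, 13, 17, 19, 23, 29, ∞}.
(a,b)_3: α=3, u≡2; β=4, v≡1 (mod 3); (2|3)=-1, (1|3)=+1; sign (−1)^0·-1^4·+1^3 = +1.
(a,b)_29: α=2, u≡13; β=2, v≡11 (mod 29); (13|29)=+1, (11|29)=-1; sign (−1)^0·+1^2·-1^2 = +1.
(a,b)_∞: sgn(-1938)=−, sgn(646)=+, so +1.
(a,b)_2: α=13, β=23; u≡7, v≡3 (mod 8); ε(u)ε(v)=1·1, αω(v)=13·1, βω(u)=23·0; sum ≡ 0  ⇒  +1.
(a,b)_11: α=-6, u≡9; β=-6, v≡2 (mod 11); (9|11)=+1, (2|11)=-1; sign (−1)^0·+1^-6·-1^-6 = +1.
(a,b)_23: α=0, u≡21; β=2, v≡8 (mod 23); (21|23)=-1, (8|23)=+1; sign (−1)^0·-1^2·+1^0 = +1.
(a,b)_13: α=2, u≡12; β=-2, v≡3 (mod 13); (12|13)=+1, (3|13)=+1; sign (−1)^0·+1^-2·+1^2 = +1.
(a,b)_17: α=1, u≡3; β=-1, v≡8 (mod 17); (3|17)=-1, (8|17)=+1; sign (−1)^0·-1^-1·+1^1 = -1.
(a,b)_19: α=1, u≡3; β=1, v≡8 (mod 19); (3|19)=-1, (8|19)=-1; sign (−1)^1·-1^1·-1^1 = -1.
(a,b)_7: α=-2, u≡2; β=0, v≡4 (mod 7); (2|7)=+1, (4|7)=+1; sign (−1)^0·+1^0·+1^-2 = +1.
(-1938, 646 / ℚ) ramifies at {17, 19}: a division algebra.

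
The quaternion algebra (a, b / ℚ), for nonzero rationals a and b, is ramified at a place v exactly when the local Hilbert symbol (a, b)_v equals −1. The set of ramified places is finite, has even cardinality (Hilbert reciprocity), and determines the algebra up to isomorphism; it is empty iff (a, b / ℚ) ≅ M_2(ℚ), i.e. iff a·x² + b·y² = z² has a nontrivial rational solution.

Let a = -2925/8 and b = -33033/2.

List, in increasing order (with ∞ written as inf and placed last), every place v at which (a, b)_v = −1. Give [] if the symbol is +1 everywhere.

[13, inf]

Mod squares: a ≡ -26, b ≡ -546. Check v ∈ {∞, 2, 3, 5, 7, 11, 13}.
v=∞: -26 < 0 and -546 < 0  ⇒  (a,b)_∞ = -1.
v=2: v_2(a)=-3, v_2(b)=-1; units ≡ 3, 7 (mod 8); ε·ε+αω+βω = 1·1+-3·0+-1·1 ≡ 0  ⇒  (a,b)_2 = +1.
v=11: a=11^0·(≡7), b=11^2·(≡1) mod 11; (7|11)=-1, (1|11)=+1; (−1)^{0·2·5}·(-1)^2·(+1)^0 = +1.
v=5: a=5^2·(≡1), b=5^0·(≡1) mod 5; (1|5)=+1, (1|5)=+1; (−1)^{2·0·2}·(+1)^0·(+1)^2 = +1.
v=3: a=3^2·(≡1), b=3^1·(≡1) mod 3; (1|3)=+1, (1|3)=+1; (−1)^{2·1·1}·(+1)^1·(+1)^2 = +1.
v=13: a=13^1·(≡6), b=13^1·(≡10) mod 13; (6|13)=-1, (10|13)=+1; (−1)^{1·1·6}·(-1)^1·(+1)^1 = -1.
v=7: a=7^0·(≡1), b=7^1·(≡3) mod 7; (1|7)=+1, (3|7)=-1; (−1)^{0·1·3}·(+1)^1·(-1)^0 = +1.
(-26, -546 / ℚ) ramifies at {13, ∞}: a division algebra.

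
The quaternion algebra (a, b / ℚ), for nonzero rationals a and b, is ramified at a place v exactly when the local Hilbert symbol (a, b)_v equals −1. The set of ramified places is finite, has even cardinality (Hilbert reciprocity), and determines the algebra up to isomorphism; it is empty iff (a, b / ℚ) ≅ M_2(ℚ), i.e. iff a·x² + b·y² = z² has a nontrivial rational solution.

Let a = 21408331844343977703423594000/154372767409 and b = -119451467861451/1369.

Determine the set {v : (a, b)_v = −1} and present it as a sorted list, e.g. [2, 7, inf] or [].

[19, 31]

Mod squares: a ≡ 6665, b ≡ -19. Check v ∈ {∞, 2, 3, 5, 7, 11, 19, 31, 37, 41, 43}.
v=2: v_2(a)=4, v_2(b)=0; units ≡ 1, 5 (mod 8); ε·ε+αω+βω = 0·0+4·1+0·0 ≡ 0  ⇒  (a,b)_2 = +1.
v=31: a=31^3·(≡27), b=31^2·(≡26) mod 31; (27|31)=-1, (26|31)=-1; (−1)^{3·2·15}·(-1)^2·(-1)^3 = -1.
v=41: a=41^-2·(≡37), b=41^0·(≡15) mod 41; (37|41)=+1, (15|41)=-1; (−1)^{-2·0·20}·(+1)^0·(-1)^-2 = +1.
v=3: a=3^8·(≡2), b=3^4·(≡2) mod 3; (2|3)=-1, (2|3)=-1; (−1)^{8·4·1}·(-1)^4·(-1)^8 = +1.
v=5: a=5^3·(≡3), b=5^0·(≡1) mod 5; (3|5)=-1, (1|5)=+1; (−1)^{3·0·2}·(-1)^0·(+1)^3 = +1.
v=11: a=11^4·(≡8), b=11^2·(≡5) mod 11; (8|11)=-1, (5|11)=+1; (−1)^{4·2·5}·(-1)^2·(+1)^4 = +1.
v=∞: 6665 > 0 and -19 < 0  ⇒  (a,b)_∞ = +1.
v=19: a=19^6·(≡14), b=19^3·(≡8) mod 19; (14|19)=-1, (8|19)=-1; (−1)^{6·3·9}·(-1)^3·(-1)^6 = -1.
v=43: a=43^3·(≡8), b=43^2·(≡6) mod 43; (8|43)=-1, (6|43)=+1; (−1)^{3·2·21}·(-1)^2·(+1)^3 = +1.
v=37: a=37^-4·(≡8), b=37^-2·(≡19) mod 37; (8|37)=-1, (19|37)=-1; (−1)^{-4·-2·18}·(-1)^-2·(-1)^-4 = +1.
v=7: a=7^-2·(≡1), b=7^0·(≡4) mod 7; (1|7)=+1, (4|7)=+1; (−1)^{-2·0·3}·(+1)^0·(+1)^-2 = +1.
Ram(6665, -19) = {19, 31}; no ℚ_19-point on the conic.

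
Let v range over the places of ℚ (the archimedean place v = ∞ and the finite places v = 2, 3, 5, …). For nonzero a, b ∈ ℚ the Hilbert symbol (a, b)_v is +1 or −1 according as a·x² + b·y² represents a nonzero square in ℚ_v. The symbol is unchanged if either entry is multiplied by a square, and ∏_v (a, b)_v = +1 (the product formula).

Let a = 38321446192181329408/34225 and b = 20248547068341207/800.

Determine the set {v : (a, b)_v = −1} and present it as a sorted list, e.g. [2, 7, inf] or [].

[2, 11]

Mod squares: a ≡ 238, b ≡ 25806. Check v ∈ {∞, 2, 3, 5, 7, 11, 17, 23, 29, 37}.
v=37: a=37^-2·(≡10), b=37^0·(≡22) mod 37; (10|37)=+1, (22|37)=-1; (−1)^{-2·0·18}·(+1)^0·(-1)^-2 = +1.
v=17: a=17^5·(≡7), b=17^3·(≡5) mod 17; (7|17)=-1, (5|17)=-1; (−1)^{5·3·8}·(-1)^3·(-1)^5 = +1.
v=3: a=3^0·(≡1), b=3^3·(≡1) mod 3; (1|3)=+1, (1|3)=+1; (−1)^{0·3·1}·(+1)^3·(+1)^0 = +1.
v=23: a=23^2·(≡8), b=23^1·(≡1) mod 23; (8|23)=+1, (1|23)=+1; (−1)^{2·1·11}·(+1)^1·(+1)^2 = +1.
v=7: a=7^7·(≡6), b=7^2·(≡2) mod 7; (6|7)=-1, (2|7)=+1; (−1)^{7·2·3}·(-1)^2·(+1)^7 = +1.
v=11: a=11^2·(≡2), b=11^5·(≡9) mod 11; (2|11)=-1, (9|11)=+1; (−1)^{2·5·5}·(-1)^5·(+1)^2 = -1.
v=5: a=5^-2·(≡2), b=5^-2·(≡1) mod 5; (2|5)=-1, (1|5)=+1; (−1)^{-2·-2·2}·(-1)^-2·(+1)^-2 = +1.
v=∞: 238 > 0 and 25806 > 0  ⇒  (a,b)_∞ = +1.
v=2: v_2(a)=9, v_2(b)=-5; units ≡ 7, 7 (mod 8); ε·ε+αω+βω = 1·1+9·0+-5·0 ≡ 1  ⇒  (a,b)_2 = -1.
v=29: a=29^0·(≡28), b=29^2·(≡4) mod 29; (28|29)=+1, (4|29)=+1; (−1)^{0·2·14}·(+1)^2·(+1)^0 = +1.
Ram(238, 25806) = {2, 11}; no ℚ_2-point on the conic.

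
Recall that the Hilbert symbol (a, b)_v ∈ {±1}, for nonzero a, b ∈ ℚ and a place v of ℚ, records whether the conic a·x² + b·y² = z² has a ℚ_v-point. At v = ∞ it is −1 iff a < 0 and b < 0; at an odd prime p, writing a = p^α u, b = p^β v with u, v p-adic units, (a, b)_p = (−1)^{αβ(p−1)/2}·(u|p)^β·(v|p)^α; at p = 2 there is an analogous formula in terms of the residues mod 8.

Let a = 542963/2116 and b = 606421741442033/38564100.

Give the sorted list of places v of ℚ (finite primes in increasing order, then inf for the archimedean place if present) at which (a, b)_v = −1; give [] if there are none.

[]

(a, b) ≡ (323, 17) mod (ℚ^×)²; places V = {2, 3, 5, 11, 17, 19, 23, 41, ∞}.
(a,b)_11: α=0, u≡9; β=2, v≡7 (mod 11); (9|11)=+1, (7|11)=-1; sign (−1)^0·+1^2·-1^0 = +1.
(a,b)_17: α=1, u≡8; β=3, v≡4 (mod 17); (8|17)=+1, (4|17)=+1; sign (−1)^0·+1^3·+1^1 = +1.
(a,b)_5: α=0, u≡3; β=-2, v≡2 (mod 5); (3|5)=-1, (2|5)=-1; sign (−1)^0·-1^-2·-1^0 = +1.
(a,b)_3: α=0, u≡2; β=-6, v≡2 (mod 3); (2|3)=-1, (2|3)=-1; sign (−1)^0·-1^-6·-1^0 = +1.
(a,b)_19: α=1, u≡11; β=2, v≡9 (mod 19); (11|19)=+1, (9|19)=+1; sign (−1)^0·+1^2·+1^1 = +1.
(a,b)_23: α=-2, u≡12; β=-2, v≡19 (mod 23); (12|23)=+1, (19|23)=-1; sign (−1)^0·+1^-2·-1^-2 = +1.
(a,b)_∞: sgn(323)=+, sgn(17)=+, so +1.
(a,b)_41: α=2, u≡8; β=4, v≡14 (mod 41); (8|41)=+1, (14|41)=-1; sign (−1)^0·+1^4·-1^2 = +1.
(a,b)_2: α=-2, β=-2; u≡3, v≡1 (mod 8); ε(u)ε(v)=1·0, αω(v)=-2·0, βω(u)=-2·1; sum ≡ 0  ⇒  +1.
Ram(a, b) = ∅: the form 323·x² + 17·y² − z² is isotropic over every ℚ_v, so by Hasse–Minkowski it is isotropic over ℚ.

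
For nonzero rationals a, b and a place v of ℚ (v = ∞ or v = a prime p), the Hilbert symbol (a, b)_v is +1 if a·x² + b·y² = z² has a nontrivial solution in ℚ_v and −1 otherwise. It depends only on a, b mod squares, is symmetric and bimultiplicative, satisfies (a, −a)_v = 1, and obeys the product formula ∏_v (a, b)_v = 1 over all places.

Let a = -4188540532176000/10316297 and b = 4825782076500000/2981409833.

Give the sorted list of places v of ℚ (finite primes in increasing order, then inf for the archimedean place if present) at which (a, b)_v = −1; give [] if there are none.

[5, 11, 13, 17]

Mod squares: a ≡ -4934930, b ≡ 75922. Check v ∈ {∞, 2, 3, 5, 7, 11, 13, 17, 19, 29, 41}.
v=5: a=5^3·(≡1), b=5^6·(≡2) mod 5; (1|5)=+1, (2|5)=-1; (−1)^{3·6·2}·(+1)^6·(-1)^3 = -1.
v=∞: -4934930 < 0 and 75922 > 0  ⇒  (a,b)_∞ = +1.
v=7: a=7^3·(≡2), b=7^3·(≡6) mod 7; (2|7)=+1, (6|7)=-1; (−1)^{3·3·3}·(+1)^3·(-1)^3 = +1.
v=3: a=3^2·(≡1), b=3^6·(≡1) mod 3; (1|3)=+1, (1|3)=+1; (−1)^{2·6·1}·(+1)^6·(+1)^2 = +1.
v=29: a=29^1·(≡14), b=29^1·(≡27) mod 29; (14|29)=-1, (27|29)=-1; (−1)^{1·1·14}·(-1)^1·(-1)^1 = +1.
v=2: v_2(a)=7, v_2(b)=5; units ≡ 7, 1 (mod 8); ε·ε+αω+βω = 1·0+7·0+5·0 ≡ 0  ⇒  (a,b)_2 = +1.
v=41: a=41^-2·(≡17), b=41^-2·(≡10) mod 41; (17|41)=-1, (10|41)=+1; (−1)^{-2·-2·20}·(-1)^-2·(+1)^-2 = +1.
v=17: a=17^-1·(≡16), b=17^-3·(≡7) mod 17; (16|17)=+1, (7|17)=-1; (−1)^{-1·-3·8}·(+1)^-3·(-1)^-1 = -1.
v=19: a=19^-2·(≡6), b=19^-2·(≡6) mod 19; (6|19)=+1, (6|19)=+1; (−1)^{-2·-2·9}·(+1)^-2·(+1)^-2 = +1.
v=13: a=13^3·(≡9), b=13^0·(≡8) mod 13; (9|13)=+1, (8|13)=-1; (−1)^{3·0·6}·(+1)^0·(-1)^3 = -1.
v=11: a=11^3·(≡1), b=11^3·(≡9) mod 11; (1|11)=+1, (9|11)=+1; (−1)^{3·3·5}·(+1)^3·(+1)^3 = -1.
|Ram(-4934930, 75922)| = 4, even; anisotropic at {5, 11, 13, 17}.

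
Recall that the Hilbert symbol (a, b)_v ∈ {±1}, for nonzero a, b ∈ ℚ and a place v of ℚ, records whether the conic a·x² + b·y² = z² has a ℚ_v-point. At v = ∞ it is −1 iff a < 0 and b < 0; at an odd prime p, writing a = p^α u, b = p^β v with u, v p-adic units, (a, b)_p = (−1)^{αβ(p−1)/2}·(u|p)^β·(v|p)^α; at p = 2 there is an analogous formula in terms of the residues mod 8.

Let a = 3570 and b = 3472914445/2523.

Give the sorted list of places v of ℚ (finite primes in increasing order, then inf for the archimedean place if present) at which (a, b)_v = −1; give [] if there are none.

[5, 7, 11, 13]

(a, b) ≡ (3570, 15015) mod (ℚ^×)²; places V = {2, 3, 5, 7, 11, 13, 17, 29, ∞}.
(a,b)_∞: sgn(3570)=+, sgn(15015)=+, so +1.
(a,b)_3: α=1, u≡2; β=-1, v≡1 (mod 3); (2|3)=-1, (1|3)=+1; sign (−1)^1·-1^-1·+1^1 = +1.
(a,b)_5: α=1, u≡4; β=1, v≡3 (mod 5); (4|5)=+1, (3|5)=-1; sign (−1)^0·+1^1·-1^1 = -1.
(a,b)_11: α=0, u≡6; β=1, v≡9 (mod 11); (6|11)=-1, (9|11)=+1; sign (−1)^0·-1^1·+1^0 = -1.
(a,b)_2: α=1, β=0; u≡1, v≡7 (mod 8); ε(u)ε(v)=0·1, αω(v)=1·0, βω(u)=0·0; sum ≡ 0  ⇒  +1.
(a,b)_17: α=1, u≡6; β=2, v≡4 (mod 17); (6|17)=-1, (4|17)=+1; sign (−1)^0·-1^2·+1^1 = +1.
(a,b)_13: α=0, u≡8; β=1, v≡8 (mod 13); (8|13)=-1, (8|13)=-1; sign (−1)^0·-1^1·-1^0 = -1.
(a,b)_29: α=0, u≡3; β=-2, v≡5 (mod 29); (3|29)=-1, (5|29)=+1; sign (−1)^0·-1^-2·+1^0 = +1.
(a,b)_7: α=1, u≡6; β=5, v≡3 (mod 7); (6|7)=-1, (3|7)=-1; sign (−1)^1·-1^5·-1^1 = -1.
|Ram(3570, 15015)| = 4, even; anisotropic at {5, 7, 11, 13}.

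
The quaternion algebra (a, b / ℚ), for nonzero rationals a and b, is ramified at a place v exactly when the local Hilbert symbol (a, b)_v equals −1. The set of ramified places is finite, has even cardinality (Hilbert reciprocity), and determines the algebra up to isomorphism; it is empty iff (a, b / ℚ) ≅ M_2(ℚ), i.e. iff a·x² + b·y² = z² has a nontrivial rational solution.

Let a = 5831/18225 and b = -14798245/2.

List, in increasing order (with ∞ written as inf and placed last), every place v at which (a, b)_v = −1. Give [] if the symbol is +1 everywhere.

[2, 7]

(a, b) ≡ (119, -2090) mod (ℚ^×)²; places V = {2, 3, 5, 7, 11, 17, 19, ∞}.
(a,b)_11: α=0, u≡5; β=1, v≡8 (mod 11); (5|11)=+1, (8|11)=-1; sign (−1)^0·+1^1·-1^0 = +1.
(a,b)_7: α=3, u≡6; β=2, v≡5 (mod 7); (6|7)=-1, (5|7)=-1; sign (−1)^0·-1^2·-1^3 = -1.
(a,b)_3: α=-6, u≡2; β=0, v≡1 (mod 3); (2|3)=-1, (1|3)=+1; sign (−1)^0·-1^0·+1^-6 = +1.
(a,b)_17: α=1, u≡3; β=2, v≡8 (mod 17); (3|17)=-1, (8|17)=+1; sign (−1)^0·-1^2·+1^1 = +1.
(a,b)_∞: sgn(119)=+, sgn(-2090)=−, so +1.
(a,b)_19: α=0, u≡9; β=1, v≡6 (mod 19); (9|19)=+1, (6|19)=+1; sign (−1)^0·+1^1·+1^0 = +1.
(a,b)_2: α=0, β=-1; u≡7, v≡3 (mod 8); ε(u)ε(v)=1·1, αω(v)=0·1, βω(u)=-1·0; sum ≡ 1  ⇒  -1.
(a,b)_5: α=-2, u≡4; β=1, v≡3 (mod 5); (4|5)=+1, (3|5)=-1; sign (−1)^0·+1^1·-1^-2 = +1.
(119, -2090 / ℚ) ramifies at {2, 7}: a division algebra.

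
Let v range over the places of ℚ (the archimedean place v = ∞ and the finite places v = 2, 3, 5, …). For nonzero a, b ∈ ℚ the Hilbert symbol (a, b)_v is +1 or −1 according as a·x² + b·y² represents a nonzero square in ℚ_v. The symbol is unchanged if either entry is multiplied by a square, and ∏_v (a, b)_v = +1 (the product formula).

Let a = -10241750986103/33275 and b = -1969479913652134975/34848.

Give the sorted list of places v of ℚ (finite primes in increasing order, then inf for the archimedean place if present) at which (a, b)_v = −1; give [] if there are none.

(a, b) ≡ (-3313453, -35438) mod (ℚ^×)²; places V = {2, 3, 5, 7, 11, 13, 17, 29, 47, ∞}.
(a,b)_3: α=0, u≡2; β=-2, v≡1 (mod 3); (2|3)=-1, (1|3)=+1; sign (−1)^0·-1^-2·+1^0 = +1.
(a,b)_11: α=-3, u≡4; β=-2, v≡4 (mod 11); (4|11)=+1, (4|11)=+1; sign (−1)^0·+1^-2·+1^-3 = +1.
(a,b)_∞: sgn(-3313453)=−, sgn(-35438)=−, so -1.
(a,b)_13: α=1, u≡10; β=3, v≡9 (mod 13); (10|13)=+1, (9|13)=+1; sign (−1)^0·+1^3·+1^1 = +1.
(a,b)_29: α=1, u≡8; β=3, v≡6 (mod 29); (8|29)=-1, (6|29)=+1; sign (−1)^0·-1^3·+1^1 = -1.
(a,b)_2: α=0, β=-5; u≡3, v≡1 (mod 8); ε(u)ε(v)=1·0, αω(v)=0·0, βω(u)=-5·1; sum ≡ 1  ⇒  -1.
(a,b)_47: α=1, u≡12; β=3, v≡46 (mod 47); (12|47)=+1, (46|47)=-1; sign (−1)^1·+1^3·-1^1 = +1.
(a,b)_7: α=6, u≡4; β=2, v≡3 (mod 7); (4|7)=+1, (3|7)=-1; sign (−1)^0·+1^2·-1^6 = +1.
(a,b)_17: α=3, u≡1; β=2, v≡3 (mod 17); (1|17)=+1, (3|17)=-1; sign (−1)^0·+1^2·-1^3 = -1.
(a,b)_5: α=-2, u≡2; β=2, v≡2 (mod 5); (2|5)=-1, (2|5)=-1; sign (−1)^0·-1^2·-1^-2 = +1.
Ram(-3313453, -35438) = {2, 17, 29, ∞}; no ℚ_2-point on the conic.

[2, 17, 29, inf]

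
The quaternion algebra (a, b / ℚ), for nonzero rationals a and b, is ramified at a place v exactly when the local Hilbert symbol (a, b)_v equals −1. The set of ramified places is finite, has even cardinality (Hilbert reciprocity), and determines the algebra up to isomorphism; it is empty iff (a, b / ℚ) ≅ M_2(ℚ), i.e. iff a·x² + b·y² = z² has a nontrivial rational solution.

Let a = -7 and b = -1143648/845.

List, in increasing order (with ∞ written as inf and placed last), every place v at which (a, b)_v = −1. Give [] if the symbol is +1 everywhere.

[5, inf]

Mod squares: a ≡ -7, b ≡ -110. Check v ∈ {∞, 2, 3, 5, 7, 11, 13, 19}.
v=19: a=19^0·(≡12), b=19^2·(≡9) mod 19; (12|19)=-1, (9|19)=+1; (−1)^{0·2·9}·(-1)^2·(+1)^0 = +1.
v=7: a=7^1·(≡6), b=7^0·(≡1) mod 7; (6|7)=-1, (1|7)=+1; (−1)^{1·0·3}·(-1)^0·(+1)^1 = +1.
v=11: a=11^0·(≡4), b=11^1·(≡9) mod 11; (4|11)=+1, (9|11)=+1; (−1)^{0·1·5}·(+1)^1·(+1)^0 = +1.
v=∞: -7 < 0 and -110 < 0  ⇒  (a,b)_∞ = -1.
v=2: v_2(a)=0, v_2(b)=5; units ≡ 1, 1 (mod 8); ε·ε+αω+βω = 0·0+0·0+5·0 ≡ 0  ⇒  (a,b)_2 = +1.
v=13: a=13^0·(≡6), b=13^-2·(≡8) mod 13; (6|13)=-1, (8|13)=-1; (−1)^{0·-2·6}·(-1)^-2·(-1)^0 = +1.
v=5: a=5^0·(≡3), b=5^-1·(≡3) mod 5; (3|5)=-1, (3|5)=-1; (−1)^{0·-1·2}·(-1)^-1·(-1)^0 = -1.
v=3: a=3^0·(≡2), b=3^2·(≡1) mod 3; (2|3)=-1, (1|3)=+1; (−1)^{0·2·1}·(-1)^2·(+1)^0 = +1.
Ram(-7, -110) = {5, ∞}; no ℚ_5-point on the conic.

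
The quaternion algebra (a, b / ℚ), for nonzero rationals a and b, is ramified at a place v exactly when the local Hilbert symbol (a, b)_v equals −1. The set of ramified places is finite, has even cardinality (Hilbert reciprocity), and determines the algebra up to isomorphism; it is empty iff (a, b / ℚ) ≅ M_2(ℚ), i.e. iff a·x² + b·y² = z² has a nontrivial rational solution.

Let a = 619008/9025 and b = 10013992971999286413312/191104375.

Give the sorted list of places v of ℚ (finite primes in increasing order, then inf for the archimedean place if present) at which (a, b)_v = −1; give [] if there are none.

(a, b) ≡ (2418, 10529343006) mod (ℚ^×)²; places V = {2, 3, 5, 7, 11, 13, 17, 19, 23, 31, 37, 43, ∞}.
(a,b)_11: α=0, u≡1; β=-2, v≡8 (mod 11); (1|11)=+1, (8|11)=-1; sign (−1)^0·+1^-2·-1^0 = +1.
(a,b)_19: α=-2, u≡17; β=-2, v≡2 (mod 19); (17|19)=+1, (2|19)=-1; sign (−1)^0·+1^-2·-1^-2 = +1.
(a,b)_2: α=9, β=11; u≡1, v≡7 (mod 8); ε(u)ε(v)=0·1, αω(v)=9·0, βω(u)=11·0; sum ≡ 0  ⇒  +1.
(a,b)_3: α=1, u≡2; β=5, v≡2 (mod 3); (2|3)=-1, (2|3)=-1; sign (−1)^1·-1^5·-1^1 = -1.
(a,b)_∞: sgn(2418)=+, sgn(10529343006)=+, so +1.
(a,b)_43: α=0, u≡4; β=1, v≡17 (mod 43); (4|43)=+1, (17|43)=+1; sign (−1)^0·+1^1·+1^0 = +1.
(a,b)_37: α=0, u≡13; β=1, v≡4 (mod 37); (13|37)=-1, (4|37)=+1; sign (−1)^0·-1^1·+1^0 = -1.
(a,b)_31: α=1, u≡1; β=3, v≡10 (mod 31); (1|31)=+1, (10|31)=+1; sign (−1)^1·+1^3·+1^1 = -1.
(a,b)_7: α=0, u≡6; β=-1, v≡4 (mod 7); (6|7)=-1, (4|7)=+1; sign (−1)^0·-1^-1·+1^0 = -1.
(a,b)_17: α=0, u≡15; β=5, v≡11 (mod 17); (15|17)=+1, (11|17)=-1; sign (−1)^0·+1^5·-1^0 = +1.
(a,b)_13: α=1, u≡12; β=1, v≡3 (mod 13); (12|13)=+1, (3|13)=+1; sign (−1)^0·+1^1·+1^1 = +1.
(a,b)_5: α=-2, u≡3; β=-4, v≡1 (mod 5); (3|5)=-1, (1|5)=+1; sign (−1)^0·-1^-4·+1^-2 = +1.
(a,b)_23: α=0, u≡1; β=1, v≡13 (mod 23); (1|23)=+1, (13|23)=+1; sign (−1)^0·+1^1·+1^0 = +1.
(2418, 10529343006 / ℚ) ramifies at {3, 7, 31, 37}: a division algebra.

[3, 7, 31, 37]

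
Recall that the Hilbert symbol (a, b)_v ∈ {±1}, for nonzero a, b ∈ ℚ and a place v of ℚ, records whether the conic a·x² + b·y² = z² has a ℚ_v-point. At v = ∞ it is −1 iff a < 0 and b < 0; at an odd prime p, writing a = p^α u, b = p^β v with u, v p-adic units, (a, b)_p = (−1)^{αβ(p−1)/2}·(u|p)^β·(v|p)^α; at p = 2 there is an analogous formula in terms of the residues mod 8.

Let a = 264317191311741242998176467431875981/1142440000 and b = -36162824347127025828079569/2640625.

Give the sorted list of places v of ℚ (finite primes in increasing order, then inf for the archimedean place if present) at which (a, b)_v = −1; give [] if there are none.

Mod squares: a ≡ 22744381, b ≡ -507529. Check v ∈ {∞, 2, 3, 5, 7, 11, 13, 29, 37, 41, 43, 47}.
v=5: a=5^-4·(≡4), b=5^-6·(≡4) mod 5; (4|5)=+1, (4|5)=+1; (−1)^{-4·-6·2}·(+1)^-6·(+1)^-4 = +1.
v=2: v_2(a)=-6, v_2(b)=0; units ≡ 5, 7 (mod 8); ε·ε+αω+βω = 0·1+-6·0+0·1 ≡ 0  ⇒  (a,b)_2 = +1.
v=43: a=43^4·(≡1), b=43^3·(≡18) mod 43; (1|43)=+1, (18|43)=-1; (−1)^{4·3·21}·(+1)^3·(-1)^4 = +1.
v=29: a=29^1·(≡16), b=29^1·(≡21) mod 29; (16|29)=+1, (21|29)=-1; (−1)^{1·1·14}·(+1)^1·(-1)^1 = -1.
v=13: a=13^-4·(≡12), b=13^-2·(≡3) mod 13; (12|13)=+1, (3|13)=+1; (−1)^{-4·-2·6}·(+1)^-2·(+1)^-4 = +1.
v=47: a=47^3·(≡22), b=47^2·(≡27) mod 47; (22|47)=-1, (27|47)=+1; (−1)^{3·2·23}·(-1)^2·(+1)^3 = +1.
v=3: a=3^12·(≡1), b=3^6·(≡2) mod 3; (1|3)=+1, (2|3)=-1; (−1)^{12·6·1}·(+1)^6·(-1)^12 = +1.
v=∞: 22744381 > 0 and -507529 < 0  ⇒  (a,b)_∞ = +1.
v=7: a=7^6·(≡2), b=7^6·(≡6) mod 7; (2|7)=+1, (6|7)=-1; (−1)^{6·6·3}·(+1)^6·(-1)^6 = +1.
v=41: a=41^3·(≡29), b=41^2·(≡8) mod 41; (29|41)=-1, (8|41)=+1; (−1)^{3·2·20}·(-1)^2·(+1)^3 = +1.
v=11: a=11^5·(≡5), b=11^3·(≡10) mod 11; (5|11)=+1, (10|11)=-1; (−1)^{5·3·5}·(+1)^3·(-1)^5 = +1.
v=37: a=37^1·(≡19), b=37^1·(≡36) mod 37; (19|37)=-1, (36|37)=+1; (−1)^{1·1·18}·(-1)^1·(+1)^1 = -1.
Ram(22744381, -507529) = {29, 37}; no ℚ_29-point on the conic.

[29, 37]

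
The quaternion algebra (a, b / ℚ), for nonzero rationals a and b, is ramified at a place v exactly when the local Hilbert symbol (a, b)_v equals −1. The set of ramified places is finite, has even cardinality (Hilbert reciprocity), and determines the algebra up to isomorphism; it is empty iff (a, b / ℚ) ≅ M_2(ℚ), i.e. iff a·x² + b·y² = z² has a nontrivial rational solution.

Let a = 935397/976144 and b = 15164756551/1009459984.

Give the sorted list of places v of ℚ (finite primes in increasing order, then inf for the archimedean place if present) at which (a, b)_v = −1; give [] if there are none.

Mod squares: a ≡ 37, b ≡ 4879. Check v ∈ {∞, 2, 3, 7, 13, 17, 19, 37, 41, 43, 47, 53}.
v=2: v_2(a)=-4, v_2(b)=-4; units ≡ 5, 7 (mod 8); ε·ε+αω+βω = 0·1+-4·0+-4·1 ≡ 0  ⇒  (a,b)_2 = +1.
v=19: a=19^-2·(≡14), b=19^0·(≡15) mod 19; (14|19)=-1, (15|19)=-1; (−1)^{-2·0·9}·(-1)^0·(-1)^-2 = +1.
v=3: a=3^2·(≡1), b=3^0·(≡1) mod 3; (1|3)=+1, (1|3)=+1; (−1)^{2·0·1}·(+1)^0·(+1)^2 = +1.
v=43: a=43^0·(≡18), b=43^2·(≡29) mod 43; (18|43)=-1, (29|43)=-1; (−1)^{0·2·21}·(-1)^2·(-1)^0 = +1.
v=47: a=47^0·(≡3), b=47^-2·(≡31) mod 47; (3|47)=+1, (31|47)=-1; (−1)^{0·-2·23}·(+1)^-2·(-1)^0 = +1.
v=∞: 37 > 0 and 4879 > 0  ⇒  (a,b)_∞ = +1.
v=41: a=41^0·(≡4), b=41^3·(≡21) mod 41; (4|41)=+1, (21|41)=+1; (−1)^{0·3·20}·(+1)^3·(+1)^0 = +1.
v=7: a=7^0·(≡1), b=7^1·(≡4) mod 7; (1|7)=+1, (4|7)=+1; (−1)^{0·1·3}·(+1)^1·(+1)^0 = +1.
v=53: a=53^2·(≡25), b=53^0·(≡14) mod 53; (25|53)=+1, (14|53)=-1; (−1)^{2·0·26}·(+1)^0·(-1)^2 = +1.
v=37: a=37^1·(≡1), b=37^0·(≡8) mod 37; (1|37)=+1, (8|37)=-1; (−1)^{1·0·18}·(+1)^0·(-1)^1 = -1.
v=13: a=13^-2·(≡2), b=13^-4·(≡10) mod 13; (2|13)=-1, (10|13)=+1; (−1)^{-2·-4·6}·(-1)^-4·(+1)^-2 = +1.
v=17: a=17^0·(≡10), b=17^1·(≡1) mod 17; (10|17)=-1, (1|17)=+1; (−1)^{0·1·8}·(-1)^1·(+1)^0 = -1.
|Ram(37, 4879)| = 2, even; anisotropic at {17, 37}.

[17, 37]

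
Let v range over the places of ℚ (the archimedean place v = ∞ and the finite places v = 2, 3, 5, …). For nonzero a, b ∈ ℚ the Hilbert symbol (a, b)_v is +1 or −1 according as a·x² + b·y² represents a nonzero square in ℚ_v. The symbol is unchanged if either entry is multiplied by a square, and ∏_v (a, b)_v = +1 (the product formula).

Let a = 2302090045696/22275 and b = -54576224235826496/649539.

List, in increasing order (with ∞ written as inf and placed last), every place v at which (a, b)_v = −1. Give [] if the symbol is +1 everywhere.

[23, 31]

(a, b) ≡ (11, -1043119) mod (ℚ^×)²; places V = {2, 3, 5, 7, 11, 19, 23, 31, ∞}.
(a,b)_31: α=2, u≡27; β=3, v≡27 (mod 31); (27|31)=-1, (27|31)=-1; sign (−1)^0·-1^3·-1^2 = -1.
(a,b)_11: α=-1, u≡1; β=-1, v≡6 (mod 11); (1|11)=+1, (6|11)=-1; sign (−1)^1·+1^-1·-1^-1 = +1.
(a,b)_∞: sgn(11)=+, sgn(-1043119)=−, so +1.
(a,b)_2: α=8, β=6; u≡3, v≡1 (mod 8); ε(u)ε(v)=1·0, αω(v)=8·0, βω(u)=6·1; sum ≡ 0  ⇒  +1.
(a,b)_19: α=2, u≡11; β=3, v≡6 (mod 19); (11|19)=+1, (6|19)=+1; sign (−1)^0·+1^3·+1^2 = +1.
(a,b)_5: α=-2, u≡1; β=0, v≡1 (mod 5); (1|5)=+1, (1|5)=+1; sign (−1)^0·+1^0·+1^-2 = +1.
(a,b)_3: α=-4, u≡2; β=-10, v≡2 (mod 3); (2|3)=-1, (2|3)=-1; sign (−1)^0·-1^-10·-1^-4 = +1.
(a,b)_7: α=2, u≡2; β=3, v≡3 (mod 7); (2|7)=+1, (3|7)=-1; sign (−1)^0·+1^3·-1^2 = +1.
(a,b)_23: α=2, u≡14; β=3, v≡6 (mod 23); (14|23)=-1, (6|23)=+1; sign (−1)^0·-1^3·+1^2 = -1.
Ram(11, -1043119) = {23, 31}; no ℚ_23-point on the conic.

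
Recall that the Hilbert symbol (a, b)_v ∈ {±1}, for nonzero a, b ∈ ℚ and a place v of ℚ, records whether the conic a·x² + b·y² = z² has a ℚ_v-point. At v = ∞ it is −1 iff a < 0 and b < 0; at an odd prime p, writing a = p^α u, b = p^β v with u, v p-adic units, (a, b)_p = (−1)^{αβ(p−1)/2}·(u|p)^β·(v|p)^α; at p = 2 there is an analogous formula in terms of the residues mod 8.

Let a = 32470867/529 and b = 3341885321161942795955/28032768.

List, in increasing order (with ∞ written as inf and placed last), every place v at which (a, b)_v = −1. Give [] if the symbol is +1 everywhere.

[5, 17, 23, 37]

(a, b) ≡ (89947, 3565) mod (ℚ^×)²; places V = {2, 3, 5, 11, 13, 17, 19, 23, 31, 37, ∞}.
(a,b)_11: α=1, u≡3; β=4, v≡5 (mod 11); (3|11)=+1, (5|11)=+1; sign (−1)^0·+1^4·+1^1 = +1.
(a,b)_19: α=2, u≡6; β=4, v≡14 (mod 19); (6|19)=+1, (14|19)=-1; sign (−1)^0·+1^4·-1^2 = +1.
(a,b)_37: α=1, u≡9; β=2, v≡24 (mod 37); (9|37)=+1, (24|37)=-1; sign (−1)^0·+1^2·-1^1 = -1.
(a,b)_13: α=1, u≡12; β=4, v≡4 (mod 13); (12|13)=+1, (4|13)=+1; sign (−1)^0·+1^4·+1^1 = +1.
(a,b)_31: α=0, u≡5; β=1, v≡15 (mod 31); (5|31)=+1, (15|31)=-1; sign (−1)^0·+1^1·-1^0 = +1.
(a,b)_2: α=0, β=-8; u≡3, v≡5 (mod 8); ε(u)ε(v)=1·0, αω(v)=0·1, βω(u)=-8·1; sum ≡ 0  ⇒  +1.
(a,b)_5: α=0, u≡3; β=1, v≡2 (mod 5); (3|5)=-1, (2|5)=-1; sign (−1)^0·-1^1·-1^0 = -1.
(a,b)_3: α=0, u≡1; β=-2, v≡1 (mod 3); (1|3)=+1, (1|3)=+1; sign (−1)^0·+1^-2·+1^0 = +1.
(a,b)_23: α=-2, u≡19; β=-3, v≡21 (mod 23); (19|23)=-1, (21|23)=-1; sign (−1)^0·-1^-3·-1^-2 = -1.
(a,b)_∞: sgn(89947)=+, sgn(3565)=+, so +1.
(a,b)_17: α=1, u≡8; β=2, v≡5 (mod 17); (8|17)=+1, (5|17)=-1; sign (−1)^0·+1^2·-1^1 = -1.
(89947, 3565 / ℚ) ramifies at {5, 17, 23, 37}: a division algebra.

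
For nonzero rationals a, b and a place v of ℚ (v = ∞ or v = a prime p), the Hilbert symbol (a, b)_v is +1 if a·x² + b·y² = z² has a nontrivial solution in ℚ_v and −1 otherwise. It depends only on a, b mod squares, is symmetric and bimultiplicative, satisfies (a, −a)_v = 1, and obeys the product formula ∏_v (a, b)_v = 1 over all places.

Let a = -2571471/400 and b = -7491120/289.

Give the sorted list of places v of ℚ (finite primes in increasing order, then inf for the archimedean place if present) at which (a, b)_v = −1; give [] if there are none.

[13, inf]

(a, b) ≡ (-119, -195) mod (ℚ^×)²; places V = {2, 3, 5, 7, 13, 17, ∞}.
(a,b)_5: α=-2, u≡4; β=1, v≡4 (mod 5); (4|5)=+1, (4|5)=+1; sign (−1)^0·+1^1·+1^-2 = +1.
(a,b)_17: α=1, u≡6; β=-2, v≡15 (mod 17); (6|17)=-1, (15|17)=+1; sign (−1)^0·-1^-2·+1^1 = +1.
(a,b)_∞: sgn(-119)=−, sgn(-195)=−, so -1.
(a,b)_3: α=2, u≡1; β=1, v≡1 (mod 3); (1|3)=+1, (1|3)=+1; sign (−1)^0·+1^1·+1^2 = +1.
(a,b)_2: α=-4, β=4; u≡1, v≡5 (mod 8); ε(u)ε(v)=0·0, αω(v)=-4·1, βω(u)=4·0; sum ≡ 0  ⇒  +1.
(a,b)_13: α=0, u≡2; β=1, v≡8 (mod 13); (2|13)=-1, (8|13)=-1; sign (−1)^0·-1^1·-1^0 = -1.
(a,b)_7: α=5, u≡1; β=4, v≡1 (mod 7); (1|7)=+1, (1|7)=+1; sign (−1)^0·+1^4·+1^5 = +1.
(-119, -195 / ℚ) ramifies at {13, ∞}: a division algebra.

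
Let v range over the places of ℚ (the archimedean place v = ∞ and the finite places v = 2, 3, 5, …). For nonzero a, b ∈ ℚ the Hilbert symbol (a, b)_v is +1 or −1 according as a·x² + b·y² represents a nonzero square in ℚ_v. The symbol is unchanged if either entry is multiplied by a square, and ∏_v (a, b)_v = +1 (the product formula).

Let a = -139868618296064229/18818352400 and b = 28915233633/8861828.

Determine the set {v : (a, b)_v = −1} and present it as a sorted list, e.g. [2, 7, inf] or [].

Mod squares: a ≡ -69, b ≡ 561. Check v ∈ {∞, 2, 3, 5, 11, 13, 17, 19, 23}.
v=17: a=17^0·(≡2), b=17^-1·(≡4) mod 17; (2|17)=+1, (4|17)=+1; (−1)^{0·-1·8}·(+1)^-1·(+1)^0 = +1.
v=2: v_2(a)=-4, v_2(b)=-2; units ≡ 3, 1 (mod 8); ε·ε+αω+βω = 1·0+-4·0+-2·1 ≡ 0  ⇒  (a,b)_2 = +1.
v=∞: -69 < 0 and 561 > 0  ⇒  (a,b)_∞ = +1.
v=19: a=19^-6·(≡7), b=19^-4·(≡3) mod 19; (7|19)=+1, (3|19)=-1; (−1)^{-6·-4·9}·(+1)^-4·(-1)^-6 = +1.
v=13: a=13^6·(≡10), b=13^2·(≡2) mod 13; (10|13)=+1, (2|13)=-1; (−1)^{6·2·6}·(+1)^2·(-1)^6 = +1.
v=23: a=23^3·(≡10), b=23^2·(≡12) mod 23; (10|23)=-1, (12|23)=+1; (−1)^{3·2·11}·(-1)^2·(+1)^3 = +1.
v=11: a=11^2·(≡8), b=11^3·(≡6) mod 11; (8|11)=-1, (6|11)=-1; (−1)^{2·3·5}·(-1)^3·(-1)^2 = -1.
v=3: a=3^9·(≡1), b=3^5·(≡1) mod 3; (1|3)=+1, (1|3)=+1; (−1)^{9·5·1}·(+1)^5·(+1)^9 = -1.
v=5: a=5^-2·(≡1), b=5^0·(≡1) mod 5; (1|5)=+1, (1|5)=+1; (−1)^{-2·0·2}·(+1)^0·(+1)^-2 = +1.
(-69, 561 / ℚ) ramifies at {3, 11}: a division algebra.

[3, 11]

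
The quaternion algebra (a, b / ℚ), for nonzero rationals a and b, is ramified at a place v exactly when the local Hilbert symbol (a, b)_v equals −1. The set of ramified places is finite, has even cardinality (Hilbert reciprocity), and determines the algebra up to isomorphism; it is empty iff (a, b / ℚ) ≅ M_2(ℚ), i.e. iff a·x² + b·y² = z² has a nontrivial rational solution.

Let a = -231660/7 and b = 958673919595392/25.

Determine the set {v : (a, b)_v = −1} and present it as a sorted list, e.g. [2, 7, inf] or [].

[3, 5, 7, 13]

Mod squares: a ≡ -5005, b ≡ 462. Check v ∈ {∞, 2, 3, 5, 7, 11, 13, 19}.
v=13: a=13^1·(≡6), b=13^2·(≡5) mod 13; (6|13)=-1, (5|13)=-1; (−1)^{1·2·6}·(-1)^2·(-1)^1 = -1.
v=3: a=3^4·(≡2), b=3^13·(≡1) mod 3; (2|3)=-1, (1|3)=+1; (−1)^{4·13·1}·(-1)^13·(+1)^4 = -1.
v=19: a=19^0·(≡1), b=19^2·(≡17) mod 19; (1|19)=+1, (17|19)=+1; (−1)^{0·2·9}·(+1)^2·(+1)^0 = +1.
v=11: a=11^1·(≡7), b=11^1·(≡3) mod 11; (7|11)=-1, (3|11)=+1; (−1)^{1·1·5}·(-1)^1·(+1)^1 = +1.
v=5: a=5^1·(≡4), b=5^-2·(≡2) mod 5; (4|5)=+1, (2|5)=-1; (−1)^{1·-2·2}·(+1)^-2·(-1)^1 = -1.
v=7: a=7^-1·(≡5), b=7^1·(≡3) mod 7; (5|7)=-1, (3|7)=-1; (−1)^{-1·1·3}·(-1)^1·(-1)^-1 = -1.
v=∞: -5005 < 0 and 462 > 0  ⇒  (a,b)_∞ = +1.
v=2: v_2(a)=2, v_2(b)=7; units ≡ 3, 7 (mod 8); ε·ε+αω+βω = 1·1+2·0+7·1 ≡ 0  ⇒  (a,b)_2 = +1.
Ram(-5005, 462) = {3, 5, 7, 13}; no ℚ_3-point on the conic.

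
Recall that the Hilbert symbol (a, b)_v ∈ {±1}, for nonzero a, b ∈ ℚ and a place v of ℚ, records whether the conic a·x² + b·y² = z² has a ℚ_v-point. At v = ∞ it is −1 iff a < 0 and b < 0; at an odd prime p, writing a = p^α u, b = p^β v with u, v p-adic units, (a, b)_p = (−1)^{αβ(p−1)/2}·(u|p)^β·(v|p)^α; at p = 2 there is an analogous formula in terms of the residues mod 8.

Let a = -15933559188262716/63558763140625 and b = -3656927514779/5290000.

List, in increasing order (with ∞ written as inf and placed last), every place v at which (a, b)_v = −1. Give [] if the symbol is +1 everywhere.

[7, inf]

Mod squares: a ≡ -231, b ≡ -11. Check v ∈ {∞, 2, 3, 5, 7, 11, 13, 23, 41, 47, 53, 59}.
v=11: a=11^1·(≡4), b=11^1·(≡6) mod 11; (4|11)=+1, (6|11)=-1; (−1)^{1·1·5}·(+1)^1·(-1)^1 = +1.
v=41: a=41^2·(≡17), b=41^4·(≡17) mod 41; (17|41)=-1, (17|41)=-1; (−1)^{2·4·20}·(-1)^4·(-1)^2 = +1.
v=7: a=7^5·(≡1), b=7^6·(≡5) mod 7; (1|7)=+1, (5|7)=-1; (−1)^{5·6·3}·(+1)^6·(-1)^5 = -1.
v=2: v_2(a)=2, v_2(b)=-4; units ≡ 1, 5 (mod 8); ε·ε+αω+βω = 0·0+2·1+-4·0 ≡ 0  ⇒  (a,b)_2 = +1.
v=53: a=53^2·(≡3), b=53^0·(≡52) mod 53; (3|53)=-1, (52|53)=+1; (−1)^{2·0·26}·(-1)^0·(+1)^2 = +1.
v=∞: -231 < 0 and -11 < 0  ⇒  (a,b)_∞ = -1.
v=23: a=23^-2·(≡10), b=23^-2·(≡3) mod 23; (10|23)=-1, (3|23)=+1; (−1)^{-2·-2·11}·(-1)^-2·(+1)^-2 = +1.
v=59: a=59^-2·(≡15), b=59^0·(≡36) mod 59; (15|59)=+1, (36|59)=+1; (−1)^{-2·0·29}·(+1)^0·(+1)^-2 = +1.
v=47: a=47^-2·(≡12), b=47^0·(≡18) mod 47; (12|47)=+1, (18|47)=+1; (−1)^{-2·0·23}·(+1)^0·(+1)^-2 = +1.
v=5: a=5^-6·(≡4), b=5^-4·(≡4) mod 5; (4|5)=+1, (4|5)=+1; (−1)^{-6·-4·2}·(+1)^-4·(+1)^-6 = +1.
v=13: a=13^2·(≡12), b=13^0·(≡7) mod 13; (12|13)=+1, (7|13)=-1; (−1)^{2·0·6}·(+1)^0·(-1)^2 = +1.
v=3: a=3^3·(≡1), b=3^0·(≡1) mod 3; (1|3)=+1, (1|3)=+1; (−1)^{3·0·1}·(+1)^0·(+1)^3 = +1.
(-231, -11 / ℚ) ramifies at {7, ∞}: a division algebra.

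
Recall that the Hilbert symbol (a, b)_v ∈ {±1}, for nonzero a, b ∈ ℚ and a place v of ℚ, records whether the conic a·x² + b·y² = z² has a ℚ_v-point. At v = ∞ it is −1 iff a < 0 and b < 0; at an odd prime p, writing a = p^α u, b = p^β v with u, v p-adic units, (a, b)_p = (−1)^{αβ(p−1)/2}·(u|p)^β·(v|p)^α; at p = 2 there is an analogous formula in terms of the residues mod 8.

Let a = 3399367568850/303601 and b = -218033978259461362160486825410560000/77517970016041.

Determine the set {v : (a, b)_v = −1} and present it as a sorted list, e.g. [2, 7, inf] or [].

[41, 47]

Mod squares: a ≡ 2914, b ≡ -119474. Check v ∈ {∞, 2, 3, 5, 7, 11, 19, 23, 29, 31, 41, 47}.
v=29: a=29^-2·(≡26), b=29^-6·(≡24) mod 29; (26|29)=-1, (24|29)=+1; (−1)^{-2·-6·14}·(-1)^-6·(+1)^-2 = +1.
v=31: a=31^1·(≡1), b=31^3·(≡21) mod 31; (1|31)=+1, (21|31)=-1; (−1)^{1·3·15}·(+1)^3·(-1)^1 = +1.
v=19: a=19^-2·(≡4), b=19^-4·(≡4) mod 19; (4|19)=+1, (4|19)=+1; (−1)^{-2·-4·9}·(+1)^-4·(+1)^-2 = +1.
v=41: a=41^0·(≡38), b=41^1·(≡6) mod 41; (38|41)=-1, (6|41)=-1; (−1)^{0·1·20}·(-1)^1·(-1)^0 = -1.
v=11: a=11^2·(≡2), b=11^0·(≡7) mod 11; (2|11)=-1, (7|11)=-1; (−1)^{2·0·5}·(-1)^0·(-1)^2 = +1.
v=2: v_2(a)=1, v_2(b)=17; units ≡ 1, 7 (mod 8); ε·ε+αω+βω = 0·1+1·0+17·0 ≡ 0  ⇒  (a,b)_2 = +1.
v=∞: 2914 > 0 and -119474 < 0  ⇒  (a,b)_∞ = +1.
v=23: a=23^2·(≡13), b=23^6·(≡19) mod 23; (13|23)=+1, (19|23)=-1; (−1)^{2·6·11}·(+1)^6·(-1)^2 = +1.
v=5: a=5^2·(≡4), b=5^4·(≡4) mod 5; (4|5)=+1, (4|5)=+1; (−1)^{2·4·2}·(+1)^4·(+1)^2 = +1.
v=3: a=3^6·(≡1), b=3^10·(≡1) mod 3; (1|3)=+1, (1|3)=+1; (−1)^{6·10·1}·(+1)^10·(+1)^6 = +1.
v=7: a=7^0·(≡2), b=7^4·(≡2) mod 7; (2|7)=+1, (2|7)=+1; (−1)^{0·4·3}·(+1)^4·(+1)^0 = +1.
v=47: a=47^1·(≡11), b=47^3·(≡31) mod 47; (11|47)=-1, (31|47)=-1; (−1)^{1·3·23}·(-1)^3·(-1)^1 = -1.
Ram(2914, -119474) = {41, 47}; no ℚ_41-point on the conic.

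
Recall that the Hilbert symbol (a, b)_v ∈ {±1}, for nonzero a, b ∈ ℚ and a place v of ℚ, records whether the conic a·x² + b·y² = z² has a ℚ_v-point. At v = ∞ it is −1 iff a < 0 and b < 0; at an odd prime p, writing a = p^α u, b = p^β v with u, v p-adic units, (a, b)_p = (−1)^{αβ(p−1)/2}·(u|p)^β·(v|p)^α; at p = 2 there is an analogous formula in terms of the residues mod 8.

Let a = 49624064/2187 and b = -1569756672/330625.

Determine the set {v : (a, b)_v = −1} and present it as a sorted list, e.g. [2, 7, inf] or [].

[3, 11, 23, 31]

(a, b) ≡ (2967, -75702) mod (ℚ^×)²; places V = {2, 3, 5, 7, 11, 23, 31, 37, 43, ∞}.
(a,b)_2: α=10, β=9; u≡7, v≡5 (mod 8); ε(u)ε(v)=1·0, αω(v)=10·1, βω(u)=9·0; sum ≡ 0  ⇒  +1.
(a,b)_7: α=2, u≡6; β=0, v≡6 (mod 7); (6|7)=-1, (6|7)=-1; sign (−1)^0·-1^0·-1^2 = +1.
(a,b)_23: α=1, u≡15; β=-2, v≡11 (mod 23); (15|23)=-1, (11|23)=-1; sign (−1)^0·-1^-2·-1^1 = -1.
(a,b)_11: α=0, u≡8; β=1, v≡9 (mod 11); (8|11)=-1, (9|11)=+1; sign (−1)^0·-1^1·+1^0 = -1.
(a,b)_43: α=1, u≡12; β=0, v≡24 (mod 43); (12|43)=-1, (24|43)=+1; sign (−1)^0·-1^0·+1^1 = +1.
(a,b)_3: α=-7, u≡2; β=5, v≡2 (mod 3); (2|3)=-1, (2|3)=-1; sign (−1)^1·-1^5·-1^-7 = -1.
(a,b)_∞: sgn(2967)=+, sgn(-75702)=−, so +1.
(a,b)_31: α=0, u≡26; β=1, v≡1 (mod 31); (26|31)=-1, (1|31)=+1; sign (−1)^0·-1^1·+1^0 = -1.
(a,b)_5: α=0, u≡2; β=-4, v≡2 (mod 5); (2|5)=-1, (2|5)=-1; sign (−1)^0·-1^-4·-1^0 = +1.
(a,b)_37: α=0, u≡27; β=1, v≡4 (mod 37); (27|37)=+1, (4|37)=+1; sign (−1)^0·+1^1·+1^0 = +1.
Ram(2967, -75702) = {3, 11, 23, 31}; no ℚ_3-point on the conic.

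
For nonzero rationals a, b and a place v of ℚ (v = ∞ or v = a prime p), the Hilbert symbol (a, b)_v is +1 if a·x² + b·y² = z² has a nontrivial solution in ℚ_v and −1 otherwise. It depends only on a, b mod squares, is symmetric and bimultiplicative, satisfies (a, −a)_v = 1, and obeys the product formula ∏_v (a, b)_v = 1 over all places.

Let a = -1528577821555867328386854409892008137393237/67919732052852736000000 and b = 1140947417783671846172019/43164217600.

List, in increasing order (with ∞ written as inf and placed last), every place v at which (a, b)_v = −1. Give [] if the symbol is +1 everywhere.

[2, 43]

Mod squares: a ≡ -1677, b ≡ 34891. Check v ∈ {∞, 2, 3, 5, 7, 13, 17, 19, 23, 37, 41, 43, 53}.
v=19: a=19^2·(≡12), b=19^2·(≡4) mod 19; (12|19)=-1, (4|19)=+1; (−1)^{2·2·9}·(-1)^2·(+1)^2 = +1.
v=23: a=23^6·(≡6), b=23^3·(≡19) mod 23; (6|23)=+1, (19|23)=-1; (−1)^{6·3·11}·(+1)^3·(-1)^6 = +1.
v=53: a=53^-2·(≡32), b=53^-2·(≡15) mod 53; (32|53)=-1, (15|53)=+1; (−1)^{-2·-2·26}·(-1)^-2·(+1)^-2 = +1.
v=41: a=41^2·(≡31), b=41^1·(≡5) mod 41; (31|41)=+1, (5|41)=+1; (−1)^{2·1·20}·(+1)^1·(+1)^2 = +1.
v=43: a=43^5·(≡15), b=43^2·(≡34) mod 43; (15|43)=+1, (34|43)=-1; (−1)^{5·2·21}·(+1)^2·(-1)^5 = -1.
v=3: a=3^13·(≡2), b=3^8·(≡1) mod 3; (2|3)=-1, (1|3)=+1; (−1)^{13·8·1}·(-1)^8·(+1)^13 = +1.
v=5: a=5^-6·(≡2), b=5^-2·(≡1) mod 5; (2|5)=-1, (1|5)=+1; (−1)^{-6·-2·2}·(-1)^-2·(+1)^-6 = +1.
v=17: a=17^6·(≡6), b=17^4·(≡11) mod 17; (6|17)=-1, (11|17)=-1; (−1)^{6·4·8}·(-1)^4·(-1)^6 = +1.
v=2: v_2(a)=-28, v_2(b)=-8; units ≡ 3, 3 (mod 8); ε·ε+αω+βω = 1·1+-28·1+-8·1 ≡ 1  ⇒  (a,b)_2 = -1.
v=13: a=13^3·(≡9), b=13^2·(≡10) mod 13; (9|13)=+1, (10|13)=+1; (−1)^{3·2·6}·(+1)^2·(+1)^3 = +1.
v=37: a=37^2·(≡26), b=37^1·(≡5) mod 37; (26|37)=+1, (5|37)=-1; (−1)^{2·1·18}·(+1)^1·(-1)^2 = +1.
v=7: a=7^-8·(≡5), b=7^-4·(≡5) mod 7; (5|7)=-1, (5|7)=-1; (−1)^{-8·-4·3}·(-1)^-4·(-1)^-8 = +1.
v=∞: -1677 < 0 and 34891 > 0  ⇒  (a,b)_∞ = +1.
|Ram(-1677, 34891)| = 2, even; anisotropic at {2, 43}.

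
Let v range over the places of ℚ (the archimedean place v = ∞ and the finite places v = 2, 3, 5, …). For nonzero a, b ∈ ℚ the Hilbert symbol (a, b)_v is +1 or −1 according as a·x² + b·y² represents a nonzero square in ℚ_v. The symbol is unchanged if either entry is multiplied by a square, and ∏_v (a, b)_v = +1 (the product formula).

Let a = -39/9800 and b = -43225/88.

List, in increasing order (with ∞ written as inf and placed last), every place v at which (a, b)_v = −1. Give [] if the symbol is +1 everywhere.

[2, 3, 7, 11, 13, inf]

Mod squares: a ≡ -78, b ≡ -38038. Check v ∈ {∞, 2, 3, 5, 7, 11, 13, 19}.
v=13: a=13^1·(≡8), b=13^1·(≡12) mod 13; (8|13)=-1, (12|13)=+1; (−1)^{1·1·6}·(-1)^1·(+1)^1 = -1.
v=3: a=3^1·(≡1), b=3^0·(≡2) mod 3; (1|3)=+1, (2|3)=-1; (−1)^{1·0·1}·(+1)^0·(-1)^1 = -1.
v=5: a=5^-2·(≡3), b=5^2·(≡2) mod 5; (3|5)=-1, (2|5)=-1; (−1)^{-2·2·2}·(-1)^2·(-1)^-2 = +1.
v=11: a=11^0·(≡6), b=11^-1·(≡2) mod 11; (6|11)=-1, (2|11)=-1; (−1)^{0·-1·5}·(-1)^-1·(-1)^0 = -1.
v=2: v_2(a)=-3, v_2(b)=-3; units ≡ 1, 5 (mod 8); ε·ε+αω+βω = 0·0+-3·1+-3·0 ≡ 1  ⇒  (a,b)_2 = -1.
v=∞: -78 < 0 and -38038 < 0  ⇒  (a,b)_∞ = -1.
v=19: a=19^0·(≡5), b=19^1·(≡2) mod 19; (5|19)=+1, (2|19)=-1; (−1)^{0·1·9}·(+1)^1·(-1)^0 = +1.
v=7: a=7^-2·(≡6), b=7^1·(≡5) mod 7; (6|7)=-1, (5|7)=-1; (−1)^{-2·1·3}·(-1)^1·(-1)^-2 = -1.
Ram(-78, -38038) = {2, 3, 7, 11, 13, ∞}; no ℚ_2-point on the conic.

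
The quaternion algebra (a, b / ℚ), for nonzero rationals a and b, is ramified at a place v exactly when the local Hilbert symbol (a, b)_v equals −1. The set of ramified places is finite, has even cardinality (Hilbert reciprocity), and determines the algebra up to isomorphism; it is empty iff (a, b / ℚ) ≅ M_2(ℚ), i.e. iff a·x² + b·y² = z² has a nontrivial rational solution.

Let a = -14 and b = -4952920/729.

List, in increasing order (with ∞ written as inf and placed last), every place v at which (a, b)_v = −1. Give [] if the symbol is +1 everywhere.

[2, inf]

Mod squares: a ≡ -14, b ≡ -70. Check v ∈ {∞, 2, 3, 5, 7, 19}.
v=19: a=19^0·(≡5), b=19^2·(≡16) mod 19; (5|19)=+1, (16|19)=+1; (−1)^{0·2·9}·(+1)^2·(+1)^0 = +1.
v=2: v_2(a)=1, v_2(b)=3; units ≡ 1, 5 (mod 8); ε·ε+αω+βω = 0·0+1·1+3·0 ≡ 1  ⇒  (a,b)_2 = -1.
v=5: a=5^0·(≡1), b=5^1·(≡4) mod 5; (1|5)=+1, (4|5)=+1; (−1)^{0·1·2}·(+1)^1·(+1)^0 = +1.
v=∞: -14 < 0 and -70 < 0  ⇒  (a,b)_∞ = -1.
v=7: a=7^1·(≡5), b=7^3·(≡1) mod 7; (5|7)=-1, (1|7)=+1; (−1)^{1·3·3}·(-1)^3·(+1)^1 = +1.
v=3: a=3^0·(≡1), b=3^-6·(≡2) mod 3; (1|3)=+1, (2|3)=-1; (−1)^{0·-6·1}·(+1)^-6·(-1)^0 = +1.
(-14, -70 / ℚ) ramifies at {2, ∞}: a division algebra.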